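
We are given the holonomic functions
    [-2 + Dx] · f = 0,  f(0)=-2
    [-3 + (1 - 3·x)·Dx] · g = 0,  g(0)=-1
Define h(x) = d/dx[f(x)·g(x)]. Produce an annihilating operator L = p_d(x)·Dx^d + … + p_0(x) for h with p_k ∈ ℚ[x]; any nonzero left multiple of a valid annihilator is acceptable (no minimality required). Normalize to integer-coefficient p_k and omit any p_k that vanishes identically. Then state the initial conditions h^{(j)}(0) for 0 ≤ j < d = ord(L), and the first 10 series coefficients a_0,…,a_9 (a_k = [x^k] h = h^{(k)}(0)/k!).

f: a_k = -2, -4, -4, -8/3, -4/3, -8/15, -8/45, -16/315, -4/315, -8/2835, …
g: a_k = -1, -3, -9, -27, -81, -243, -729, -2187, -6561, -19683, …
L₀ := L_f ⊗_s L_g (sym. prod.), ord ≤ 1.
Derive L from L₀ (diff closure).
L = (34 - 60·x + 36·x^2) + (-5 + 21·x - 18·x^2)·Dx  (order 1).
h: a_k = 10, 68, 314, 3784/3, 14198/3, 51116/3, 2683606/45, 64406576/315, 217372202/315, 6521166076/2835, …
ICs: h(0) = 10.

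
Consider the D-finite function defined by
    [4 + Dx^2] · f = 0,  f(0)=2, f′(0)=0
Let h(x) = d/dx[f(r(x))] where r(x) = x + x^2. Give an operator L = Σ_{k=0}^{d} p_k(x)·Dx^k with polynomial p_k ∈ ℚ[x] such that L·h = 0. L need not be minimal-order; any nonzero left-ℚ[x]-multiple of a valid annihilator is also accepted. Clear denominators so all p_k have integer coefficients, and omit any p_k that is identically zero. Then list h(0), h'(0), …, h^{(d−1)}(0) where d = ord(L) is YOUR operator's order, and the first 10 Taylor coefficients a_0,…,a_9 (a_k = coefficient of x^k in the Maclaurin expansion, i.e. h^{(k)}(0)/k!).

L = (16 + 32·x + 96·x^2 + 128·x^3 + 64·x^4) + (-6 - 12·x)·Dx + (1 + 4·x + 4·x^2)·Dx^2  (order 2).
h: a_k = 0, -8, -24, -32/3, 80/3, 704/15, 448/15, -3328/315, -1088/35, -65536/2835, …
ICs: h(0) = 0, h′(0) = -8.

f: a_k = 2, 0, -4, 0, 4/3, 0, -8/45, 0, 4/315, 0, …
L₀ from L_f via x↦r, Dx↦r'^{-1}Dx.
h₀' ⇒ L via d/dx closure of L₀.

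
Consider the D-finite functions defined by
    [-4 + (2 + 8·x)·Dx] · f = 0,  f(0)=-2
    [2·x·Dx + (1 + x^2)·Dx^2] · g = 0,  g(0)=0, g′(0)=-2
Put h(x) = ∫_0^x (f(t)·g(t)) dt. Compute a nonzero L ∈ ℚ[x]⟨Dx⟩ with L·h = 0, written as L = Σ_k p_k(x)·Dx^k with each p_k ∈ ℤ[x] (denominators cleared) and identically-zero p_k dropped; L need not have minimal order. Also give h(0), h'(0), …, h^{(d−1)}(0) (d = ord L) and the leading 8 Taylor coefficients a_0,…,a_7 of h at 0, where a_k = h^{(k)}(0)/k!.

f: a_k = -2, -4, 4, -8, 20, -56, 168, -528, …
g: a_k = 0, -2, 0, 2/3, 0, -2/5, 0, 2/7, …
h₀=f·g: eliminate ⇒ L₀, order ≤ 1·2.
∫: right-multiply L₀ by Dx.
L = (12 - 4·x - 4·x^2)·Dx + (-4 - 14·x + 12·x^2 + 16·x^3)·Dx^2 + (1 + 8·x + 17·x^2 + 8·x^3 + 16·x^4)·Dx^3  (order 3).
h: a_k = 0, 0, 2, 8/3, -7/3, 8/3, -274/45, 232/15, …
ICs: h(0) = 0, h′(0) = 0, h′′(0) = 4.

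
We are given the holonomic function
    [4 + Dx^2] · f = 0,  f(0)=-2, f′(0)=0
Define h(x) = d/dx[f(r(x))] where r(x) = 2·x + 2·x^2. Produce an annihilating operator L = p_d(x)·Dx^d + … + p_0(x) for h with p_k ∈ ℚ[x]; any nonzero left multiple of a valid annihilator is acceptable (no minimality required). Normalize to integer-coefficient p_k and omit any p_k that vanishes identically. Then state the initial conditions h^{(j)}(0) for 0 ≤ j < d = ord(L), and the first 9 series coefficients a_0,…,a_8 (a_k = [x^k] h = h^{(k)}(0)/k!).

L = (28 + 128·x + 384·x^2 + 512·x^3 + 256·x^4) + (-6 - 12·x)·Dx + (1 + 4·x + 4·x^2)·Dx^2  (order 2).
h: a_k = 0, 32, 96, -64/3, -1280/3, -10496/15, -1792/15, 368128/315, 63488/35, …
ICs: h(0) = 0, h′(0) = 32.

f: a_k = -2, 0, 4, 0, -4/3, 0, 8/45, 0, -4/315, …
Change of var in L_f (x↦r) gives L₀.
h=h₀': d/dx-closure on L₀ ⇒ L.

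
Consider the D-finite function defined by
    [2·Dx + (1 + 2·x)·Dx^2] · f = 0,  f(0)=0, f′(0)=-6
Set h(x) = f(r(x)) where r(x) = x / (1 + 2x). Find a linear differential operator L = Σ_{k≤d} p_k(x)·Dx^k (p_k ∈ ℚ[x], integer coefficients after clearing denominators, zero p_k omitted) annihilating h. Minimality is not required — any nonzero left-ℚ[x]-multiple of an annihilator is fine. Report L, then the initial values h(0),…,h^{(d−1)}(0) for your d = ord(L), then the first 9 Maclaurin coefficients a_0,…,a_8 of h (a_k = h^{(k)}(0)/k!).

f: a_k = 0, -6, 6, -8, 12, -96/5, 32, -384/7, 96, …
L₀ from L_f via x↦r, Dx↦r'^{-1}Dx.
L = (6 + 16·x)·Dx + (1 + 6·x + 8·x^2)·Dx^2  (order 2).
h: a_k = 0, -6, 18, -56, 180, -2976/5, 2016, -48768/7, 24480, …
ICs: h(0) = 0, h′(0) = -6.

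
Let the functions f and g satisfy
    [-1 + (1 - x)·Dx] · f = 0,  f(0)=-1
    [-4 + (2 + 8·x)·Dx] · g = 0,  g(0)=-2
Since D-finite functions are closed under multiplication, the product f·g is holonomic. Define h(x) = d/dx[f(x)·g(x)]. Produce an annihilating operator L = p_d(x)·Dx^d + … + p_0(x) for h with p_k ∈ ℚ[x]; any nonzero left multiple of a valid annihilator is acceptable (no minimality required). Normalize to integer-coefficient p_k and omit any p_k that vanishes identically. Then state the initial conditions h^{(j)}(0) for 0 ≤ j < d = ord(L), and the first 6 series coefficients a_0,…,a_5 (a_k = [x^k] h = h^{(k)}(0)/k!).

L = (2 + 36·x + 12·x^2) + (-3 - 11·x + 6·x^2 + 8·x^3)·Dx  (order 1).
h: a_k = 6, 4, 30, -40, 230, -732, …
ICs: h(0) = 6.

f: a_k = -1, -1, -1, -1, -1, -1, …
g: a_k = -2, -4, 4, -8, 20, -56, …
Sym-product of L_f,L_g gives L₀ (≤ ord 1).
h=h₀': d/dx-closure on L₀ ⇒ L.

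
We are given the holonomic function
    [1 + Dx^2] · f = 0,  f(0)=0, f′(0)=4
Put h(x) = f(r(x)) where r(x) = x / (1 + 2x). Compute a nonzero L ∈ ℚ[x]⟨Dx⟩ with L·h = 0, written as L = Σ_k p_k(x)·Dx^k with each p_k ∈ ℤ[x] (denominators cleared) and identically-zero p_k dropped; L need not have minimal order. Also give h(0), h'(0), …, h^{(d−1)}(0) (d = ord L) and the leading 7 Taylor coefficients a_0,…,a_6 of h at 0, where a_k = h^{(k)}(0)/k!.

f: a_k = 0, 4, 0, -2/3, 0, 1/30, 0, …
Substitute x→r, Dx→(1/r')Dx; clear ⇒ L₀.
L = 1 + (4 + 24·x + 48·x^2 + 32·x^3)·Dx + (1 + 8·x + 24·x^2 + 32·x^3 + 16·x^4)·Dx^2  (order 2).
h: a_k = 0, 4, -8, 46/3, -28, 1441/30, -75, …
ICs: h(0) = 0, h′(0) = 4.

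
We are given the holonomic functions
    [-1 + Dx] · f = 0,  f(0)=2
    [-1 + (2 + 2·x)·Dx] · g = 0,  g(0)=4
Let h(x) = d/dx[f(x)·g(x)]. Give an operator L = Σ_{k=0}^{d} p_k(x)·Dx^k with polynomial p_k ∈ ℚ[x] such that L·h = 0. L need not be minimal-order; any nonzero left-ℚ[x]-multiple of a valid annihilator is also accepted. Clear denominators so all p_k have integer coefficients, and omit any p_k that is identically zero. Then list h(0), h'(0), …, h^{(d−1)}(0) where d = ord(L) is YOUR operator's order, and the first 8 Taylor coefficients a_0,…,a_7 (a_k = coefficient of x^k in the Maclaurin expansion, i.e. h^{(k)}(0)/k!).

f: a_k = 2, 2, 1, 1/3, 1/12, 1/60, 1/360, 1/2520, …
g: a_k = 4, 2, -1/2, 1/4, -5/32, 7/64, -21/256, 33/512, …
Product ⇒ symmetric product L₀, ord ≤ 1.
Derive L from L₀ (diff closure).
L = (7 + 12·x + 4·x^2) + (-6 - 10·x - 4·x^2)·Dx  (order 1).
h: a_k = 12, 14, 17/2, 11/4, 107/96, -89/960, 1123/3840, -39551/161280, …
ICs: h(0) = 12.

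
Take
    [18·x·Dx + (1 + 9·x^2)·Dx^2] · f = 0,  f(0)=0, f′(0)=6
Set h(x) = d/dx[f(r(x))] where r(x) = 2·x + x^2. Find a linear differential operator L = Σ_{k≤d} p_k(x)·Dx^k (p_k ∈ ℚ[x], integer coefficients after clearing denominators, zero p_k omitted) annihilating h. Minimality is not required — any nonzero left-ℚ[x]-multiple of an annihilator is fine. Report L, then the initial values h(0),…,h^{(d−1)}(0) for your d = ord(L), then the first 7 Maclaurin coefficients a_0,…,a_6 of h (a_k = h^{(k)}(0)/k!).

f: a_k = 0, 6, 0, -18, 0, 486/5, 0, …
Change of var in L_f (x↦r) gives L₀.
Differentiate: ansatz ord ≤ ord L₀ ⇒ L.
L = (-1 + 72·x + 144·x^2 + 108·x^3 + 27·x^4) + (1 + x + 36·x^2 + 72·x^3 + 45·x^4 + 9·x^5)·Dx  (order 1).
h: a_k = 12, 12, -432, -864, 15012, 46548, -505440, …
ICs: h(0) = 12.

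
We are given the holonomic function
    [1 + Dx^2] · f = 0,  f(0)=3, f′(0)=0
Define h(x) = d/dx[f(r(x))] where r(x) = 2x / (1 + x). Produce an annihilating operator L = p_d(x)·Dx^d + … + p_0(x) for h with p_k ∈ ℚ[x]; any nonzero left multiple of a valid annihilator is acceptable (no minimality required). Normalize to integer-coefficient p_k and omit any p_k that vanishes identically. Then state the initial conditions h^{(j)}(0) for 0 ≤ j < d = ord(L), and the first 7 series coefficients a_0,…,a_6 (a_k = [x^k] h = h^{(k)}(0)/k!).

L = (10 + 12·x + 6·x^2) + (6 + 18·x + 18·x^2 + 6·x^3)·Dx + (1 + 4·x + 6·x^2 + 4·x^3 + x^4)·Dx^2  (order 2).
h: a_k = 0, -12, 36, -64, 80, -308/5, -84/5, …
ICs: h(0) = 0, h′(0) = -12.

f: a_k = 3, 0, -3/2, 0, 1/8, 0, -1/240, …
Substitute x→r, Dx→(1/r')Dx; clear ⇒ L₀.
h₀' ⇒ L via d/dx closure of L₀.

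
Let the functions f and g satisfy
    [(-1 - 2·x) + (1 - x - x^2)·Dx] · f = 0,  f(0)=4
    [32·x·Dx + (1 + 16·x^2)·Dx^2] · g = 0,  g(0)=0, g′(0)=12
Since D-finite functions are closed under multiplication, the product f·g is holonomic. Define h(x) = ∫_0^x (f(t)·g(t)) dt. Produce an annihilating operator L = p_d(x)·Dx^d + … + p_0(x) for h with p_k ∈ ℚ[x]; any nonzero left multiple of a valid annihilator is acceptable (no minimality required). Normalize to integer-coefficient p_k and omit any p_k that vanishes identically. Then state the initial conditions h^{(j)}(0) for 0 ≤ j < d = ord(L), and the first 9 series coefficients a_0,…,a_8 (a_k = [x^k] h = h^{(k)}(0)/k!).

L = (2 + 32·x + 96·x^2)·Dx + (2 - 28·x + 64·x^2 + 96·x^3)·Dx^2 + (-1 + x - 15·x^2 + 16·x^3 + 16·x^4)·Dx^3  (order 3).
h: a_k = 0, 0, 24, 16, -40, -112/5, 5464/15, 10368/35, -104246/35, …
ICs: h(0) = 0, h′(0) = 0, h′′(0) = 48.

f: a_k = 4, 4, 8, 12, 20, 32, 52, 84, 136, …
g: a_k = 0, 12, 0, -64, 0, 3072/5, 0, -49152/7, 0, …
f·g: L₀ = L_f ⊗_s L_g, ord ≤ 1·2.
∫: right-multiply L₀ by Dx.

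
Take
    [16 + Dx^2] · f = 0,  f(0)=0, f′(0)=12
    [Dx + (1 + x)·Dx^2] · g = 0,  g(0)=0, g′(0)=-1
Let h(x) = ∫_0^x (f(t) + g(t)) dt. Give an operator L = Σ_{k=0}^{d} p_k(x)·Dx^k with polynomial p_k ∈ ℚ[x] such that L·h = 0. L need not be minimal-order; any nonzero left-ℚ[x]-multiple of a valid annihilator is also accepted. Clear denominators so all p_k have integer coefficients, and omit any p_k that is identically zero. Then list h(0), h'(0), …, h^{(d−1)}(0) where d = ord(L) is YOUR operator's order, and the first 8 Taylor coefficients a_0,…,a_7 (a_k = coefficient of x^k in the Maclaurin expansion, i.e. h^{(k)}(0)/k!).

L = (176 + 256·x + 128·x^2)·Dx^2 + (144 + 400·x + 384·x^2 + 128·x^3)·Dx^3 + (11 + 16·x + 8·x^2)·Dx^4 + (9 + 25·x + 24·x^2 + 8·x^3)·Dx^5  (order 5).
h: a_k = 0, 0, 11/2, 1/6, -97/12, 1/20, 127/30, 1/42, …
ICs: h(0) = 0, h′(0) = 0, h′′(0) = 11, h′′′(0) = 1, h′′′′(0) = -194.

f: a_k = 0, 12, 0, -32, 0, 128/5, 0, -1024/105, …
g: a_k = 0, -1, 1/2, -1/3, 1/4, -1/5, 1/6, -1/7, …
Weyl lclm of L_f,L_g ⇒ L₀ (ord ≤ 4).
∫: right-multiply L₀ by Dx.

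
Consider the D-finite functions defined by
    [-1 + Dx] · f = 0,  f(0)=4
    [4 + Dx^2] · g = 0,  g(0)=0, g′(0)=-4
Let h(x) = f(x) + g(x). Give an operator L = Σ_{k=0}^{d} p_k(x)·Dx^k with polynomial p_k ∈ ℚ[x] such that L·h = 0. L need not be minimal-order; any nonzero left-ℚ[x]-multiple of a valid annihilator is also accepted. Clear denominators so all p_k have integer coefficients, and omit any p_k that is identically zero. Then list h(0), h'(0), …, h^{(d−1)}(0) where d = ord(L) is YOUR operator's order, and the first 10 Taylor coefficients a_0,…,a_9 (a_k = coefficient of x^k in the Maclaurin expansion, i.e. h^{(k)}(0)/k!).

f: a_k = 4, 4, 2, 2/3, 1/6, 1/30, 1/180, 1/1260, 1/10080, 1/90720, …
g: a_k = 0, -4, 0, 8/3, 0, -8/15, 0, 16/315, 0, -8/2835, …
L₀ := lclm(L_f,L_g); ord L₀ ≤ 1+2.
L = -4 + 4·Dx - Dx^2 + Dx^3  (order 3).
h: a_k = 4, 0, 2, 10/3, 1/6, -1/2, 1/180, 13/252, 1/10080, -17/6048, …
ICs: h(0) = 4, h′(0) = 0, h′′(0) = 4.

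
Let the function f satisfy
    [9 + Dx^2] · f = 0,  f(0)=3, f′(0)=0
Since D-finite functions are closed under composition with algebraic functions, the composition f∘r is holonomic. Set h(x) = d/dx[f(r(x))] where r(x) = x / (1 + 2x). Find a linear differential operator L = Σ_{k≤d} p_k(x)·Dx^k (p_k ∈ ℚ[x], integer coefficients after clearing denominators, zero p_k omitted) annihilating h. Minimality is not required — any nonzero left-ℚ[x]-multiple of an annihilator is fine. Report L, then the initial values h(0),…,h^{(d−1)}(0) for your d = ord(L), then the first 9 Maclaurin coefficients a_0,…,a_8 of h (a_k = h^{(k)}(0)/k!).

f: a_k = 3, 0, -27/2, 0, 81/8, 0, -243/80, 0, 2187/4480, …
Change of var in L_f (x↦r) gives L₀.
Differentiate: ansatz ord ≤ ord L₀ ⇒ L.
L = (33 + 96·x + 96·x^2) + (12 + 72·x + 144·x^2 + 96·x^3)·Dx + (1 + 8·x + 24·x^2 + 32·x^3 + 16·x^4)·Dx^2  (order 2).
h: a_k = 0, -27, 162, -1215/2, 1755, -162729/40, 141183/20, -566865/112, -7476867/280, …
ICs: h(0) = 0, h′(0) = -27.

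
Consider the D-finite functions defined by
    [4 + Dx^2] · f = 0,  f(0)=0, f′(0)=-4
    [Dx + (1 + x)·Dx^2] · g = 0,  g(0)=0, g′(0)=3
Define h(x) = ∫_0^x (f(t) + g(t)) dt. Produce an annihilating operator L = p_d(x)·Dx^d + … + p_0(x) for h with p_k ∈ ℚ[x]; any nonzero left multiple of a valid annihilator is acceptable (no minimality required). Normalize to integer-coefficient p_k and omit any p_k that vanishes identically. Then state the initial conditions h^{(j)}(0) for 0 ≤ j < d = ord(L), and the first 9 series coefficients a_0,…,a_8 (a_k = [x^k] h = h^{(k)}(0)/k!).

f: a_k = 0, -4, 0, 8/3, 0, -8/15, 0, 16/315, 0, …
g: a_k = 0, 3, -3/2, 1, -3/4, 3/5, -1/2, 3/7, -3/8, …
Sum ⇒ L₀ = lclm(L_f,L_g) in ℚ(x)⟨Dx⟩.
Integrate: L := L₀·Dx.
L = (20 + 16·x + 8·x^2)·Dx^2 + (12 + 28·x + 24·x^2 + 8·x^3)·Dx^3 + (5 + 4·x + 2·x^2)·Dx^4 + (3 + 7·x + 6·x^2 + 2·x^3)·Dx^5  (order 5).
h: a_k = 0, 0, -1/2, -1/2, 11/12, -3/20, 1/90, -1/14, 151/2520, …
ICs: h(0) = 0, h′(0) = 0, h′′(0) = -1, h′′′(0) = -3, h′′′′(0) = 22.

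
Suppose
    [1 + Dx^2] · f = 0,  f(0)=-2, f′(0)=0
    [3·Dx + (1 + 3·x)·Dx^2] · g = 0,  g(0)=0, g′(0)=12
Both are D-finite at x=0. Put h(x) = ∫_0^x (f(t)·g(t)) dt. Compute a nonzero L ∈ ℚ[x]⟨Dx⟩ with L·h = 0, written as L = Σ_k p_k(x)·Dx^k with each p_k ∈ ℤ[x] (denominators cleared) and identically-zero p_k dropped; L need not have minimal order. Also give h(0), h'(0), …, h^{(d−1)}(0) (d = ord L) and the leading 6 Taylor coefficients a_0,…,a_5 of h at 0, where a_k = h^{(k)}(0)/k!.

f: a_k = -2, 0, 1, 0, -1/12, 0, …
g: a_k = 0, 12, -18, 36, -81, 972/5, …
f·g: L₀ = L_f ⊗_s L_g, ord ≤ 2·2.
h=∫h₀ ⇒ L = L₀·Dx.
L = (-203 - 222·x - 189·x^2 + 432·x^3 + 324·x^4)·Dx + (-84 - 108·x + 648·x^2 + 648·x^3)·Dx^2 + (-208 - 228·x - 54·x^2 + 864·x^3 + 648·x^4)·Dx^3 + (-84 - 108·x + 648·x^2 + 648·x^3)·Dx^4 + (-5 - 6·x + 135·x^2 + 432·x^3 + 324·x^4)·Dx^5  (order 5).
h: a_k = 0, 0, -12, 12, -15, 144/5, …
ICs: h(0) = 0, h′(0) = 0, h′′(0) = -24, h′′′(0) = 72, h′′′′(0) = -360.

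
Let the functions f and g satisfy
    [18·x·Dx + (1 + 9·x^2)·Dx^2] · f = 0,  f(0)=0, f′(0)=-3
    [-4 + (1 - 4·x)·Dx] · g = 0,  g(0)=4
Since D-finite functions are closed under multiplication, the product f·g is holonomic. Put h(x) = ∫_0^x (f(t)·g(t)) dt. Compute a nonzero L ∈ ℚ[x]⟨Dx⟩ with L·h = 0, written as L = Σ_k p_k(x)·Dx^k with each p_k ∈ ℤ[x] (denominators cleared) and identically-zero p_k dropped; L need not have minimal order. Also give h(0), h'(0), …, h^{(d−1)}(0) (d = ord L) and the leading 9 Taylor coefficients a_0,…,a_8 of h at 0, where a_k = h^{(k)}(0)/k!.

f: a_k = 0, -3, 0, 9, 0, -243/5, 0, 2187/7, 0, …
g: a_k = 4, 16, 64, 256, 1024, 4096, 16384, 65536, 262144, …
L₀ := L_f ⊗_s L_g (sym. prod.), ord ≤ 2.
∫: right-multiply L₀ by Dx.
L = 72·x·Dx + (8 - 18·x + 144·x^2)·Dx^2 + (-1 + 4·x - 9·x^2 + 36·x^3)·Dx^3  (order 3).
h: a_k = 0, 0, -6, -16, -39, -624/5, -2242/5, -53808/35, -365721/70, …
ICs: h(0) = 0, h′(0) = 0, h′′(0) = -12.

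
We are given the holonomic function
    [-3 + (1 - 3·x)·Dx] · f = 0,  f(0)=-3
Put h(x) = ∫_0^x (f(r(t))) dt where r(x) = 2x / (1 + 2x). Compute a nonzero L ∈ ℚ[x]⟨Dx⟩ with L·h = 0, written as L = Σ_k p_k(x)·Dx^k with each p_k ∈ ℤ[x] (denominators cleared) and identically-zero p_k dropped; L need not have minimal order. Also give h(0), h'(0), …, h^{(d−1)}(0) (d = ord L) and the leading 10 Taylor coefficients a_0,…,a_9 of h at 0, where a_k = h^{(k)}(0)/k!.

f: a_k = -3, -9, -27, -81, -243, -729, -2187, -6561, -19683, -59049, …
Change of var in L_f (x↦r) gives L₀.
Integrate: L := L₀·Dx.
L = 6·Dx + (-1 + 2·x + 8·x^2)·Dx^2  (order 2).
h: a_k = 0, -3, -9, -24, -72, -1152/5, -768, -18432/7, -9216, -32768, …
ICs: h(0) = 0, h′(0) = -3.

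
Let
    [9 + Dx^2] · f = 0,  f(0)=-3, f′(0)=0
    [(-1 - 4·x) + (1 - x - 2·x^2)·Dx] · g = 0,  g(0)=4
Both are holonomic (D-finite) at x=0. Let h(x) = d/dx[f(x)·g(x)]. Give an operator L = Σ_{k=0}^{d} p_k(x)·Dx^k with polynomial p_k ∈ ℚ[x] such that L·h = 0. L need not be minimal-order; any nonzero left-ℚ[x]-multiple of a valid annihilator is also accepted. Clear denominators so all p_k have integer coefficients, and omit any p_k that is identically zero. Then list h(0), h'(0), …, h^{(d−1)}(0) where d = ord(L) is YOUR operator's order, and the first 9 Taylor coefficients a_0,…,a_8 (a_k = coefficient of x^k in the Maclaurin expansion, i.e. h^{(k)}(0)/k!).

f: a_k = -3, 0, 27/2, 0, -81/8, 0, 243/80, 0, -2187/4480, …
g: a_k = 4, 4, 12, 20, 44, 84, 172, 340, 684, …
h₀=f·g: eliminate ⇒ L₀, order ≤ 2·1.
Differentiate: ansatz ord ≤ ord L₀ ⇒ L.
L = (-33 - 162·x - 243·x^2 + 324·x^3 + 324·x^4) + (-6 - 6·x + 108·x^2 + 144·x^3)·Dx + (5 - 14·x - 19·x^2 + 36·x^3 + 36·x^4)·Dx^2  (order 2).
h: a_k = -12, 36, -18, -42, -225/2, -1881/10, -10689/20, -157923/140, -2960523/1120, …
ICs: h(0) = -12, h′(0) = 36.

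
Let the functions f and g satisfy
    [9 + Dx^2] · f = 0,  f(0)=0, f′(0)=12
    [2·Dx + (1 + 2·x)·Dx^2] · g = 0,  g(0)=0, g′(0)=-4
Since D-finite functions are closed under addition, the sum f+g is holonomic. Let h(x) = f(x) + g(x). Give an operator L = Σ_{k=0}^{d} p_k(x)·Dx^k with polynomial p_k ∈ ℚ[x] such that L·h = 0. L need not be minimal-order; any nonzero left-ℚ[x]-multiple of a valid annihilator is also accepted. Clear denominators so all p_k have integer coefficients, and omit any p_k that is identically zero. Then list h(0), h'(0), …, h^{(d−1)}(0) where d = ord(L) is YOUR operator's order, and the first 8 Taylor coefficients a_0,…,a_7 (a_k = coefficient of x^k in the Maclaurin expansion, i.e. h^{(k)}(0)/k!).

L = (594 + 648·x + 648·x^2)·Dx + (153 + 630·x + 972·x^2 + 648·x^3)·Dx^2 + (66 + 72·x + 72·x^2)·Dx^3 + (17 + 70·x + 108·x^2 + 72·x^3)·Dx^4  (order 4).
h: a_k = 0, 8, 4, -70/3, 8, -47/10, 64/3, -5363/140, …
ICs: h(0) = 0, h′(0) = 8, h′′(0) = 8, h′′′(0) = -140.

f: a_k = 0, 12, 0, -18, 0, 81/10, 0, -243/140, …
g: a_k = 0, -4, 4, -16/3, 8, -64/5, 64/3, -256/7, …
Sum ⇒ L₀ = lclm(L_f,L_g) in ℚ(x)⟨Dx⟩.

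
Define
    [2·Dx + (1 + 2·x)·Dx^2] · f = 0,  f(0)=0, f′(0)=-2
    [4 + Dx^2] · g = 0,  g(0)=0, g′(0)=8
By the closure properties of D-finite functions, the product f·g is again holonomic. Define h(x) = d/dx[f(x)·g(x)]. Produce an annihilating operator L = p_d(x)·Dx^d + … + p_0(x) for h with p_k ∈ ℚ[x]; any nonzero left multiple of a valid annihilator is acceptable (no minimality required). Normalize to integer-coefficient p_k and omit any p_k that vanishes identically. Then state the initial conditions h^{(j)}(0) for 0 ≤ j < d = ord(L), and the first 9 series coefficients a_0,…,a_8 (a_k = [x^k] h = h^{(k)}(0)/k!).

L = (-400 - 1408·x - 2688·x^2 + 1536·x^3 + 11008·x^4 + 12288·x^5 + 4096·x^6) + (-192 - 512·x + 640·x^2 + 3840·x^3 + 5120·x^4 + 2048·x^5)·Dx + (-112 - 352·x - 224·x^2 + 2304·x^3 + 6272·x^4 + 6144·x^5 + 2048·x^6)·Dx^2 + (-48 - 128·x + 160·x^2 + 960·x^3 + 1280·x^4 + 512·x^5)·Dx^3 + (-3 + 112·x^2 + 480·x^3 + 880·x^4 + 768·x^5 + 256·x^6)·Dx^4  (order 4).
h: a_k = 0, -32, 48, -128/3, 320/3, -704/3, 6944/15, -57856/63, 12800/7, …
ICs: h(0) = 0, h′(0) = -32, h′′(0) = 96, h′′′(0) = -256.

f: a_k = 0, -2, 2, -8/3, 4, -32/5, 32/3, -128/7, 32, …
g: a_k = 0, 8, 0, -16/3, 0, 16/15, 0, -32/315, 0, …
h₀=f·g: eliminate ⇒ L₀, order ≤ 2·2.
h=h₀': d/dx-closure on L₀ ⇒ L.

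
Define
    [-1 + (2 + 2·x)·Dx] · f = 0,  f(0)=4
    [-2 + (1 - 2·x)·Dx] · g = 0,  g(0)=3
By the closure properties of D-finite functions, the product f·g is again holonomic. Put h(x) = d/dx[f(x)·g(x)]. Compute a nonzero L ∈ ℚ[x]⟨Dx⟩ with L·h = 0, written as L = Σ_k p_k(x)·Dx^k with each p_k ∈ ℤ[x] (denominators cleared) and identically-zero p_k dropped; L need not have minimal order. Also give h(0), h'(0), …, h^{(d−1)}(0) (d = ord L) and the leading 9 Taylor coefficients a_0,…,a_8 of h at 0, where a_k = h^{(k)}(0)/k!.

f: a_k = 4, 2, -1/2, 1/4, -5/32, 7/64, -21/256, 33/512, -429/8192, …
g: a_k = 3, 6, 12, 24, 48, 96, 192, 384, 768, …
L₀ := L_f ⊗_s L_g (sym. prod.), ord ≤ 1.
Derive L from L₀ (diff closure).
L = (39 + 60·x + 12·x^2) + (-10 + 6·x + 24·x^2 + 8·x^3)·Dx  (order 1).
h: a_k = 30, 117, 1413/4, 7521/8, 150525/64, 722331/128, 6742449/512, 30821337/1024, 1109587437/16384, …
ICs: h(0) = 30.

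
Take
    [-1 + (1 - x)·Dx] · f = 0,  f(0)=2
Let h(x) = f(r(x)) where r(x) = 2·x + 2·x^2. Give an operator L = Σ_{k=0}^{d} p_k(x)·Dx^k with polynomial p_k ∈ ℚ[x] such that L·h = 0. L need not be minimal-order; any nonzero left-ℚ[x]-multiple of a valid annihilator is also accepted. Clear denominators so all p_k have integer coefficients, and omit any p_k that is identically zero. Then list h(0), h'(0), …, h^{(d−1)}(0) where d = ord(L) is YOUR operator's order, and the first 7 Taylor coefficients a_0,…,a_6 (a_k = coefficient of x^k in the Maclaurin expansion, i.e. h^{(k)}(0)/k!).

f: a_k = 2, 2, 2, 2, 2, 2, 2, …
Change of var in L_f (x↦r) gives L₀.
L = (2 + 4·x) + (-1 + 2·x + 2·x^2)·Dx  (order 1).
h: a_k = 2, 4, 12, 32, 88, 240, 656, …
ICs: h(0) = 2.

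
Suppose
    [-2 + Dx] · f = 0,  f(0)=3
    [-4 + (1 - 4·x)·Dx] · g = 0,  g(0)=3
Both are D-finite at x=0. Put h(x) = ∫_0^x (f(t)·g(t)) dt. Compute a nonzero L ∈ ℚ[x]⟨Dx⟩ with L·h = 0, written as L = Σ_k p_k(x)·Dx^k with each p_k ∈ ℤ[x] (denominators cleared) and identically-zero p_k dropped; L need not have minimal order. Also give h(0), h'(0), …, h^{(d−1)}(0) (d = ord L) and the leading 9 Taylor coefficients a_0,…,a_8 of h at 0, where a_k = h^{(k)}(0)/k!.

f: a_k = 3, 6, 6, 4, 2, 4/5, 4/15, 8/105, 2/105, …
g: a_k = 3, 12, 48, 192, 768, 3072, 12288, 49152, 196608, …
Product ⇒ symmetric product L₀, ord ≤ 1.
h=∫h₀ ⇒ L = L₀·Dx.
L = (6 - 8·x)·Dx + (-1 + 4·x)·Dx^2  (order 2).
h: a_k = 0, 9, 27, 78, 237, 3798/5, 12662/5, 303892/35, 1063623/35, …
ICs: h(0) = 0, h′(0) = 9.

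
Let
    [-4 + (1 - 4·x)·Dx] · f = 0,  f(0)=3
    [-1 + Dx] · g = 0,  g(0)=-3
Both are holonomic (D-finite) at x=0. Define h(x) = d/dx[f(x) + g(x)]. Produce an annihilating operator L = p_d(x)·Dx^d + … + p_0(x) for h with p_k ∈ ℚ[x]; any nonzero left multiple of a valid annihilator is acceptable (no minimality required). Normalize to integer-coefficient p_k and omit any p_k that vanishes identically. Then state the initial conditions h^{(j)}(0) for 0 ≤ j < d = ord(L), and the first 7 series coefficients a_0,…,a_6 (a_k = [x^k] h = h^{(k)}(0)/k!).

L = (88 + 32·x) + (-95 - 8·x + 16·x^2)·Dx + (7 - 24·x - 16·x^2)·Dx^2  (order 2).
h: a_k = 9, 93, 1149/2, 6143/2, 122879/8, 2949119/40, 82575359/240, …
ICs: h(0) = 9, h′(0) = 93.

f: a_k = 3, 12, 48, 192, 768, 3072, 12288, …
g: a_k = -3, -3, -3/2, -1/2, -1/8, -1/40, -1/240, …
Weyl lclm of L_f,L_g ⇒ L₀ (ord ≤ 2).
Differentiate: ansatz ord ≤ ord L₀ ⇒ L.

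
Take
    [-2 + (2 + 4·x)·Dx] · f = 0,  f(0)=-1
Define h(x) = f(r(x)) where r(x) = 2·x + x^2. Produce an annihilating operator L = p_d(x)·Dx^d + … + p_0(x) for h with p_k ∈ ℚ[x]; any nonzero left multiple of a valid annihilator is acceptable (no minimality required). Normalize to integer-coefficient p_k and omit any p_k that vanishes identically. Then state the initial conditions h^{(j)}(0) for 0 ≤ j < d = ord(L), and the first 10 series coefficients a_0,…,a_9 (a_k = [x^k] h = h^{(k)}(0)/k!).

f: a_k = -1, -1, 1/2, -1/2, 5/8, -7/8, 21/16, -33/16, 429/128, -715/128, …
h₀=f(r): pull back L_f along r ⇒ L₀.
L = (-2 - 2·x) + (1 + 4·x + 2·x^2)·Dx  (order 1).
h: a_k = -1, -2, 1, -2, 9/2, -11, 57/2, -77, 1717/8, -2451/4, …
ICs: h(0) = -1.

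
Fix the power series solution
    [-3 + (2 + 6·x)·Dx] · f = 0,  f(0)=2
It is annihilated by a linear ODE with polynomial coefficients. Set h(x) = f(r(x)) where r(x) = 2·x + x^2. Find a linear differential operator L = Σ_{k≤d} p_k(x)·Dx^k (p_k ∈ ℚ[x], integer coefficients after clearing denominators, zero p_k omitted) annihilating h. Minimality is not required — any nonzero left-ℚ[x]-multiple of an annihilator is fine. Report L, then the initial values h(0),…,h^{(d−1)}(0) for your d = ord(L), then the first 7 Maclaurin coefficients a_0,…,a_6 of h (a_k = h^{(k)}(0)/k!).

f: a_k = 2, 3, -9/4, 27/8, -405/64, 1701/128, -15309/512, …
f∘r: x↦r, Dx↦Dx/r' in L_f ⇒ L₀.
L = (-3 - 3·x) + (1 + 6·x + 3·x^2)·Dx  (order 1).
h: a_k = 2, 6, -6, 18, -63, 243, -999, …
ICs: h(0) = 2.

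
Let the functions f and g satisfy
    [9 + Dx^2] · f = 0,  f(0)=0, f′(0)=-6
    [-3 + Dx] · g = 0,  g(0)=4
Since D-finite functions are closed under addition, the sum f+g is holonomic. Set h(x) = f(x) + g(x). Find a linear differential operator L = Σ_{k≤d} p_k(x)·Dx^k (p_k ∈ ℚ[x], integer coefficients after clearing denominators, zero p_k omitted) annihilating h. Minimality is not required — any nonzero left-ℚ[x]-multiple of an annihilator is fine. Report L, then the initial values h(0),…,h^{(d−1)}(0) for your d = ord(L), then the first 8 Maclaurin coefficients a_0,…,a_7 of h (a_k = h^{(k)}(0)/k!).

f: a_k = 0, -6, 0, 9, 0, -81/20, 0, 243/280, …
g: a_k = 4, 12, 18, 18, 27/2, 81/10, 81/20, 243/140, …
f+g: L₀ = lclm(L_f,L_g), ord ≤ 2+1.
L = -27 + 9·Dx - 3·Dx^2 + Dx^3  (order 3).
h: a_k = 4, 6, 18, 27, 27/2, 81/20, 81/20, 729/280, …
ICs: h(0) = 4, h′(0) = 6, h′′(0) = 36.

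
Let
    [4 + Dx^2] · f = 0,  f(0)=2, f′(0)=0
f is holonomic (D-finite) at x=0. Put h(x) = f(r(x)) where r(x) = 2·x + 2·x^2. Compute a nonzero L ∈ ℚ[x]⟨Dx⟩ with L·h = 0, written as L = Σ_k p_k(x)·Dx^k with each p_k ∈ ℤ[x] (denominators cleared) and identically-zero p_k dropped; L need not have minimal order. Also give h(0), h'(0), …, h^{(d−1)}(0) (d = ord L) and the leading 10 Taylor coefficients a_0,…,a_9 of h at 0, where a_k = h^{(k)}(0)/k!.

L = (16 + 96·x + 192·x^2 + 128·x^3) - 2·Dx + (1 + 2·x)·Dx^2  (order 2).
h: a_k = 2, 0, -16, -32, 16/3, 256/3, 5248/45, 256/15, -46016/315, -63488/315, …
ICs: h(0) = 2, h′(0) = 0.

f: a_k = 2, 0, -4, 0, 4/3, 0, -8/45, 0, 4/315, 0, …
h₀=f(r): pull back L_f along r ⇒ L₀.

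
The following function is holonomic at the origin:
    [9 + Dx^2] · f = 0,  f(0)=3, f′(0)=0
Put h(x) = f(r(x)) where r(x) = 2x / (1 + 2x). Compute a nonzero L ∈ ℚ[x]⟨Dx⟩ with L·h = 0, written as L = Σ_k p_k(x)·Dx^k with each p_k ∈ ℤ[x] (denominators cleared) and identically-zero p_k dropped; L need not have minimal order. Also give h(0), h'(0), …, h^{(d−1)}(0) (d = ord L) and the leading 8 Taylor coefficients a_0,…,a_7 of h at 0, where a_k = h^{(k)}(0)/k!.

f: a_k = 3, 0, -27/2, 0, 81/8, 0, -243/80, 0, …
L₀ from L_f via x↦r, Dx↦r'^{-1}Dx.
L = 36 + (4 + 24·x + 48·x^2 + 32·x^3)·Dx + (1 + 8·x + 24·x^2 + 32·x^3 + 16·x^4)·Dx^2  (order 2).
h: a_k = 3, 0, -54, 216, -486, 432, 9828/5, -66096/5, …
ICs: h(0) = 3, h′(0) = 0.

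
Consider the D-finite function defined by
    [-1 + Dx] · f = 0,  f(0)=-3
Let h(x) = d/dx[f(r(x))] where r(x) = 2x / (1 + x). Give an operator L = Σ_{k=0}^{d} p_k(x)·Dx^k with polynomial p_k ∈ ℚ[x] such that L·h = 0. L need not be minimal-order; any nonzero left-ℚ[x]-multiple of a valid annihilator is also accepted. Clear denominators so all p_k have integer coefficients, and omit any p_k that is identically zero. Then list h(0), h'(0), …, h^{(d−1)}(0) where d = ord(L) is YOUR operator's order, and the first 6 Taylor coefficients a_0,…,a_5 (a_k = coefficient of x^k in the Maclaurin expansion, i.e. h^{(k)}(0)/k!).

L = -2·x + (-1 - 2·x - x^2)·Dx  (order 1).
h: a_k = -6, 0, 6, -8, 6, -8/5, …
ICs: h(0) = -6.

f: a_k = -3, -3, -3/2, -1/2, -1/8, -1/40, …
h₀=f(r): pull back L_f along r ⇒ L₀.
h₀' ⇒ L via d/dx closure of L₀.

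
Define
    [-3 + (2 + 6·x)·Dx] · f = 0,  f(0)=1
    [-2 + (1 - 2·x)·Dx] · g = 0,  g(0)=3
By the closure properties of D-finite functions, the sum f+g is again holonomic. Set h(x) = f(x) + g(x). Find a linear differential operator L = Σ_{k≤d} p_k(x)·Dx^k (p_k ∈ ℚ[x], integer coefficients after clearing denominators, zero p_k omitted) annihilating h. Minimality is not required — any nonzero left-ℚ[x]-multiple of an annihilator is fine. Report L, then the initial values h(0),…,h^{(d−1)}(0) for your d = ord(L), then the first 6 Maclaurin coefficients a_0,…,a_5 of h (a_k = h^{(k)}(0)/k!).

L = (66 + 108·x) + (-41 - 156·x - 324·x^2)·Dx + (2 + 38·x + 24·x^2 - 216·x^3)·Dx^2  (order 2).
h: a_k = 4, 15/2, 87/8, 411/16, 5739/128, 26277/256, …
ICs: h(0) = 4, h′(0) = 15/2.

f: a_k = 1, 3/2, -9/8, 27/16, -405/128, 1701/256, …
g: a_k = 3, 6, 12, 24, 48, 96, …
Sum ⇒ L₀ = lclm(L_f,L_g) in ℚ(x)⟨Dx⟩.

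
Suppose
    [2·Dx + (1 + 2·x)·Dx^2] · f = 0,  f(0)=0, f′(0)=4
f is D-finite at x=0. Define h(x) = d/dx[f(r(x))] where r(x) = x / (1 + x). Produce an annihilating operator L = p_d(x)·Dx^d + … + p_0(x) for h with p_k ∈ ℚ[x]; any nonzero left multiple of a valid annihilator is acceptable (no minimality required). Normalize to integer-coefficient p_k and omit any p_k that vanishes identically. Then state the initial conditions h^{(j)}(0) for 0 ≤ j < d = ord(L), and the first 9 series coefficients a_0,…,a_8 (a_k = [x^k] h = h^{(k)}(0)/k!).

L = (4 + 6·x) + (1 + 4·x + 3·x^2)·Dx  (order 1).
h: a_k = 4, -16, 52, -160, 484, -1456, 4372, -13120, 39364, …
ICs: h(0) = 4.

f: a_k = 0, 4, -4, 16/3, -8, 64/5, -64/3, 256/7, -64, …
Substitute x→r, Dx→(1/r')Dx; clear ⇒ L₀.
Derive L from L₀ (diff closure).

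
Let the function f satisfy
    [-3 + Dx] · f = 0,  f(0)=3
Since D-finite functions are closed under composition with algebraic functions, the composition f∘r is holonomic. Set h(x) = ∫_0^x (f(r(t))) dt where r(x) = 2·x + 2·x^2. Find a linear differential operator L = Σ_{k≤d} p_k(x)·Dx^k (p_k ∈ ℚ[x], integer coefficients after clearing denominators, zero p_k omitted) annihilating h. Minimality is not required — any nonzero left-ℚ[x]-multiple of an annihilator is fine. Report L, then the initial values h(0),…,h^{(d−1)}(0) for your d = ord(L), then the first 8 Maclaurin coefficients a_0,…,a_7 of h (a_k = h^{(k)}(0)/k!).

f: a_k = 3, 9, 27/2, 27/2, 81/8, 243/40, 243/80, 729/560, …
f∘r: x↦r, Dx↦Dx/r' in L_f ⇒ L₀.
h=∫₀ˣh₀: take L = L₀·Dx.
L = (-6 - 12·x)·Dx + Dx^2  (order 2).
h: a_k = 0, 3, 9, 24, 54, 108, 972/5, 11232/35, …
ICs: h(0) = 0, h′(0) = 3.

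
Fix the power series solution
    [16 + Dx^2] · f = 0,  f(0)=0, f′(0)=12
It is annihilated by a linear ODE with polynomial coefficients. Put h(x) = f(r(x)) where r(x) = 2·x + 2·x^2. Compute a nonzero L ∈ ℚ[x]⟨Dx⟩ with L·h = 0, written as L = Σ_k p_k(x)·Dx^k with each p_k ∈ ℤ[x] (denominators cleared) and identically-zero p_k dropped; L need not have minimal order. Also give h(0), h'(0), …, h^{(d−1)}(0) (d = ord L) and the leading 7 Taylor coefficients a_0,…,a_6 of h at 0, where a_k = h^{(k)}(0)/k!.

f: a_k = 0, 12, 0, -32, 0, 128/5, 0, …
h₀=f(r): pull back L_f along r ⇒ L₀.
L = (64 + 384·x + 768·x^2 + 512·x^3) - 2·Dx + (1 + 2·x)·Dx^2  (order 2).
h: a_k = 0, 24, 24, -256, -768, 256/5, 3840, …
ICs: h(0) = 0, h′(0) = 24.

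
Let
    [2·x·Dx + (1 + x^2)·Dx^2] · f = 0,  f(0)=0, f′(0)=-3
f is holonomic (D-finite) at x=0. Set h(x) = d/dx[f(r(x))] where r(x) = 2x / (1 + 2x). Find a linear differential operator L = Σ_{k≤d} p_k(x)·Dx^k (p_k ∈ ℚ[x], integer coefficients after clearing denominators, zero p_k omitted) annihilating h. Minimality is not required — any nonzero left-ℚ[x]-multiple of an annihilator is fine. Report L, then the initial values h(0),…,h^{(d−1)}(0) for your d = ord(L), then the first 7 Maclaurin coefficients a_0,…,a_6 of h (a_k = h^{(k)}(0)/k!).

L = (4 + 16·x) + (1 + 4·x + 8·x^2)·Dx  (order 1).
h: a_k = -6, 24, -48, 0, 384, -1536, 3072, …
ICs: h(0) = -6.

f: a_k = 0, -3, 0, 1, 0, -3/5, 0, …
Substitute x→r, Dx→(1/r')Dx; clear ⇒ L₀.
Differentiate: ansatz ord ≤ ord L₀ ⇒ L.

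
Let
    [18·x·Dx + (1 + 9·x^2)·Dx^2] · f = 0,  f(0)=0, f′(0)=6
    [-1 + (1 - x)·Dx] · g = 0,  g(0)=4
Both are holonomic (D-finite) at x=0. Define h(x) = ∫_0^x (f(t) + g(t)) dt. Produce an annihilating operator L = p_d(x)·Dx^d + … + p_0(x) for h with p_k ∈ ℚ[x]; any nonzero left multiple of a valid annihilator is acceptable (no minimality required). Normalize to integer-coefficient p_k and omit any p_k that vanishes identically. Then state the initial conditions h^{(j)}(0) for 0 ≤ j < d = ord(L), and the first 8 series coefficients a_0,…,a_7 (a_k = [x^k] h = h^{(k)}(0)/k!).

f: a_k = 0, 6, 0, -18, 0, 486/5, 0, -4374/7, …
g: a_k = 4, 4, 4, 4, 4, 4, 4, 4, …
L₀ := lclm(L_f,L_g); ord L₀ ≤ 2+1.
h=∫h₀ ⇒ L = L₀·Dx.
L = (18 - 72·x - 486·x^2)·Dx^2 + (-12 + 18·x + 180·x^2 - 486·x^3)·Dx^3 + (1 + 8·x + 72·x^3 - 81·x^4)·Dx^4  (order 4).
h: a_k = 0, 4, 5, 4/3, -7/2, 4/5, 253/15, 4/7, …
ICs: h(0) = 0, h′(0) = 4, h′′(0) = 10, h′′′(0) = 8.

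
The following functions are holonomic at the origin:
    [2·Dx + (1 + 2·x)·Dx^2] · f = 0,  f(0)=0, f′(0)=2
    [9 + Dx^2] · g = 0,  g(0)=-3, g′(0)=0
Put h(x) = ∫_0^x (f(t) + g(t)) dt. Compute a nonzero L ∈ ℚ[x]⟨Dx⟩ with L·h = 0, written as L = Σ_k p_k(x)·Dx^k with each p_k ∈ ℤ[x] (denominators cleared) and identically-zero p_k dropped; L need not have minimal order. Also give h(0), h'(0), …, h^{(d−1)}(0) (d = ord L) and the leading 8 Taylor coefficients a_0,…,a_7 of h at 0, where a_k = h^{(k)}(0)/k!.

L = (594 + 648·x + 648·x^2)·Dx^2 + (153 + 630·x + 972·x^2 + 648·x^3)·Dx^3 + (66 + 72·x + 72·x^2)·Dx^4 + (17 + 70·x + 108·x^2 + 72·x^3)·Dx^5  (order 5).
h: a_k = 0, -3, 1, 23/6, 2/3, -113/40, 16/15, -1831/1680, …
ICs: h(0) = 0, h′(0) = -3, h′′(0) = 2, h′′′(0) = 23, h′′′′(0) = 16.

f: a_k = 0, 2, -2, 8/3, -4, 32/5, -32/3, 128/7, …
g: a_k = -3, 0, 27/2, 0, -81/8, 0, 243/80, 0, …
Weyl lclm of L_f,L_g ⇒ L₀ (ord ≤ 4).
∫: right-multiply L₀ by Dx.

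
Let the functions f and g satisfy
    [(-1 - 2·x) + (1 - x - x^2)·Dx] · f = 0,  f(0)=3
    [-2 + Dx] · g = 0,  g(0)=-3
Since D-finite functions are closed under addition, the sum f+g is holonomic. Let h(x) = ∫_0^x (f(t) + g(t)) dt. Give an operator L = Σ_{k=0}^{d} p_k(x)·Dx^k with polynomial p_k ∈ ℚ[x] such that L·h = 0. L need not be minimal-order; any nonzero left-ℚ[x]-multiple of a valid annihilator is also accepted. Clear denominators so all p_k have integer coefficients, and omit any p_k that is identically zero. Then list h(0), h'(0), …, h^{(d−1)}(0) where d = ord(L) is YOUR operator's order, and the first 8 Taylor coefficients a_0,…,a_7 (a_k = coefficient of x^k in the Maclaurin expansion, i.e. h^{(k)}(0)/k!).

L = (-4 - 8·x - 24·x^2 - 8·x^3)·Dx + (14·x + 10·x^2 - 8·x^3 - 4·x^4)·Dx^2 + (1 - 5·x + x^2 + 6·x^3 + 2·x^4)·Dx^3  (order 3).
h: a_k = 0, 0, -3/2, 0, 5/4, 13/5, 58/15, 83/15, …
ICs: h(0) = 0, h′(0) = 0, h′′(0) = -3.

f: a_k = 3, 3, 6, 9, 15, 24, 39, 63, …
g: a_k = -3, -6, -6, -4, -2, -4/5, -4/15, -8/105, …
Weyl lclm of L_f,L_g ⇒ L₀ (ord ≤ 2).
Integrate: L := L₀·Dx.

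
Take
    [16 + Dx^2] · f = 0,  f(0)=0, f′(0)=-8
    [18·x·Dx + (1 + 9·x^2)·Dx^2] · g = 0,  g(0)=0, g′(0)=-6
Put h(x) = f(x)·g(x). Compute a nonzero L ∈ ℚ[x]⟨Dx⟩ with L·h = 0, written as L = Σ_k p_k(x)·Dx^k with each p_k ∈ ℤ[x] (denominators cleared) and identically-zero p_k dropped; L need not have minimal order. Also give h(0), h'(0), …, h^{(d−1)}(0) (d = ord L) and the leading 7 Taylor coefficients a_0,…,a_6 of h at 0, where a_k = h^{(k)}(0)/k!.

f: a_k = 0, -8, 0, 64/3, 0, -256/15, 0, …
g: a_k = 0, -6, 0, 18, 0, -486/5, 0, …
L₀ := L_f ⊗_s L_g (sym. prod.), ord ≤ 4.
L = (20800 + 494784·x^2 + 2923776·x^4 + 11943936·x^6 + 26873856·x^8) + (19584·x + 342144·x^3 + 2239488·x^5 + 6718464·x^7)·Dx + (1700 + 42732·x^2 + 318816·x^4 + 1492992·x^6 + 3359232·x^8)·Dx^2 + (1224·x + 21384·x^3 + 139968·x^5 + 419904·x^7)·Dx^3 + (25 + 738·x^2 + 8505·x^4 + 46656·x^6 + 104976·x^8)·Dx^4  (order 4).
h: a_k = 0, 0, 48, 0, -272, 0, 1264, …
ICs: h(0) = 0, h′(0) = 0, h′′(0) = 96, h′′′(0) = 0.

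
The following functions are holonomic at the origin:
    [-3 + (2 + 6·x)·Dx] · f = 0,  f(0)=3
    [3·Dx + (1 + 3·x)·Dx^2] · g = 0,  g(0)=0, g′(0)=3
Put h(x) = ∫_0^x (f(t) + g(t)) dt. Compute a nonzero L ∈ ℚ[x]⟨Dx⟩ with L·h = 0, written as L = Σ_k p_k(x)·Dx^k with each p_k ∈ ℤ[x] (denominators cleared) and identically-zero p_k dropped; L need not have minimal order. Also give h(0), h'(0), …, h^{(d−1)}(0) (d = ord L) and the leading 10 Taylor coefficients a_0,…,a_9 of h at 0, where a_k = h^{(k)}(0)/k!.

L = 9·Dx^2 + (15 + 45·x)·Dx^3 + (2 + 12·x + 18·x^2)·Dx^4  (order 4).
h: a_k = 0, 3, 15/4, -21/8, 225/64, -3807/640, 29241/2560, -170343/7168, 5994567/114688, -3924207/32768, …
ICs: h(0) = 0, h′(0) = 3, h′′(0) = 15/2, h′′′(0) = -63/4.

f: a_k = 3, 9/2, -27/8, 81/16, -1215/128, 5103/256, -45927/1024, 216513/2048, -8444007/32768, 42220035/65536, …
g: a_k = 0, 3, -9/2, 9, -81/4, 243/5, -243/2, 2187/7, -6561/8, 2187, …
Sum ⇒ L₀ = lclm(L_f,L_g) in ℚ(x)⟨Dx⟩.
∫: right-multiply L₀ by Dx.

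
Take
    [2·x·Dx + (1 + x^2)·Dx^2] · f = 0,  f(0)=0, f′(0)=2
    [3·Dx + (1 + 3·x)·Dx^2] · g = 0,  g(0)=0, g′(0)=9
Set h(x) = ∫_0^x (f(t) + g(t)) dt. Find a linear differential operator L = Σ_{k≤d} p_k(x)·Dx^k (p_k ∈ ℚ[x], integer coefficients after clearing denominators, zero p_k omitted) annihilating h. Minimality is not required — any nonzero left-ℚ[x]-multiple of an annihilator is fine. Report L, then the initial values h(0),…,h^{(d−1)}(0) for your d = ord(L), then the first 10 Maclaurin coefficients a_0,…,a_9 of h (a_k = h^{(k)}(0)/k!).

L = (-6 - 54·x + 18·x^2 + 18·x^3)·Dx^2 + (-20 - 12·x - 48·x^2 + 36·x^3 + 36·x^4)·Dx^3 + (-3 - 7·x + 6·x^2 + 2·x^3 + 9·x^4 + 9·x^5)·Dx^4  (order 4).
h: a_k = 0, 0, 11/2, -9/2, 79/12, -243/20, 731/30, -729/14, 937/8, -2187/8, …
ICs: h(0) = 0, h′(0) = 0, h′′(0) = 11, h′′′(0) = -27.

f: a_k = 0, 2, 0, -2/3, 0, 2/5, 0, -2/7, 0, 2/9, …
g: a_k = 0, 9, -27/2, 27, -243/4, 729/5, -729/2, 6561/7, -19683/8, 6561, …
Weyl lclm of L_f,L_g ⇒ L₀ (ord ≤ 4).
h=∫h₀ ⇒ L = L₀·Dx.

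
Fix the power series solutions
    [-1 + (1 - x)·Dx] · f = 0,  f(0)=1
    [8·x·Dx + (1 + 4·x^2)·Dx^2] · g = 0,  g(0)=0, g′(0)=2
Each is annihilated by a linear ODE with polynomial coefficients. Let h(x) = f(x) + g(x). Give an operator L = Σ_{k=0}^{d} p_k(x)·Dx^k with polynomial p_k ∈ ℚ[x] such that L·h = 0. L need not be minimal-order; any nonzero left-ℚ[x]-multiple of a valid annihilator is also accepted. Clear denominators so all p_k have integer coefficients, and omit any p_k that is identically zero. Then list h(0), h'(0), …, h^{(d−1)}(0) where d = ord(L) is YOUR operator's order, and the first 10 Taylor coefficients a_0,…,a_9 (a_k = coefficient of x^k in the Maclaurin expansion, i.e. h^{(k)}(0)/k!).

L = (-8 + 32·x + 96·x^2)·Dx + (7 - 8·x - 20·x^2 + 96·x^3)·Dx^2 + (-1 - 3·x - 12·x^3 + 16·x^4)·Dx^3  (order 3).
h: a_k = 1, 3, 1, -5/3, 1, 37/5, 1, -121/7, 1, 521/9, …
ICs: h(0) = 1, h′(0) = 3, h′′(0) = 2.

f: a_k = 1, 1, 1, 1, 1, 1, 1, 1, 1, 1, …
g: a_k = 0, 2, 0, -8/3, 0, 32/5, 0, -128/7, 0, 512/9, …
h₀=f+g: left-lcm gives L₀, ord ≤ 3.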